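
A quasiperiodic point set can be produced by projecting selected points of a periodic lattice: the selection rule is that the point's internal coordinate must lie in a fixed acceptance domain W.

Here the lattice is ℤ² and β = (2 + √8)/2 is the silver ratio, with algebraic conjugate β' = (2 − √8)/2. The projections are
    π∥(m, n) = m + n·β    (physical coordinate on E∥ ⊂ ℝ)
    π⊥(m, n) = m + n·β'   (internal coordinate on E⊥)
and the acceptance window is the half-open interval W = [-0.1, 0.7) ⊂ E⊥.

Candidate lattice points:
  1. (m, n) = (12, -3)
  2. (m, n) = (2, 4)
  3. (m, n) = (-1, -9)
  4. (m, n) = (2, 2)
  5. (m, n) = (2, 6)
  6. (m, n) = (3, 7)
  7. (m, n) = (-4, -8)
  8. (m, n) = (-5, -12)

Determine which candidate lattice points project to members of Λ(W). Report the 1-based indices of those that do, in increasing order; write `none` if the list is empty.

2, 6, 8

β' = (2−√8)/2 ≈ -0.414214.
candidate 1: (m,n)=(12,-3) → π∥ = 12-3·β ≈ 4.757359, π⊥ = 12-3·β' ≈ 13.242641 ∉ [-0.1, 0.7) ⇒ out
candidate 2: (m,n)=(2,4) → π∥ = 2+4·β ≈ 11.656854, π⊥ = 2+4·β' ≈ 0.343146 ∈ [-0.1, 0.7) ⇒ IN Λ
candidate 3: (m,n)=(-1,-9) → π∥ = -1-9·β ≈ -22.727922, π⊥ = -1-9·β' ≈ 2.727922 ∉ [-0.1, 0.7) ⇒ out
candidate 4: (m,n)=(2,2) → π∥ = 2+2·β ≈ 6.828427, π⊥ = 2+2·β' ≈ 1.171573 ∉ [-0.1, 0.7) ⇒ out
candidate 5: (m,n)=(2,6) → π∥ = 2+6·β ≈ 16.485281, π⊥ = 2+6·β' ≈ -0.485281 ∉ [-0.1, 0.7) ⇒ out
candidate 6: (m,n)=(3,7) → π∥ = 3+7·β ≈ 19.899495, π⊥ = 3+7·β' ≈ 0.100505 ∈ [-0.1, 0.7) ⇒ IN Λ
candidate 7: (m,n)=(-4,-8) → π∥ = -4-8·β ≈ -23.313708, π⊥ = -4-8·β' ≈ -0.686292 ∉ [-0.1, 0.7) ⇒ out
candidate 8: (m,n)=(-5,-12) → π∥ = -5-12·β ≈ -33.970563, π⊥ = -5-12·β' ≈ -0.029437 ∈ [-0.1, 0.7) ⇒ IN Λ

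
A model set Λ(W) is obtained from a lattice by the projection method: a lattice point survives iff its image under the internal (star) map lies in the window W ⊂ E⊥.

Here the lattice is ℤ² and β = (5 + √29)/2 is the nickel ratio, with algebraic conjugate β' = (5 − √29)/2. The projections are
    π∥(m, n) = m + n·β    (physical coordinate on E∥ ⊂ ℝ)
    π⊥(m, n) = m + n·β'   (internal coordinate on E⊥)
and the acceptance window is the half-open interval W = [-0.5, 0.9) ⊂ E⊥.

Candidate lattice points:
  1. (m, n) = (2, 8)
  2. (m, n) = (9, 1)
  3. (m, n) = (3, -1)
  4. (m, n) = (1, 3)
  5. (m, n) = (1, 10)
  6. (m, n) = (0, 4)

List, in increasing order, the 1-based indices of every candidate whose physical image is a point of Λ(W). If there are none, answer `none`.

Numerically β ≈ 5.19258 and β' = −1/β ≈ -0.19258.
[1] lift (2,8): star map gives 0.45934; window check -0.5 ≤ 0.45934 < 0.9 is true → IN Λ
[2] lift (9,1): star map gives 8.80742; window check -0.5 ≤ 8.80742 < 0.9 is false → out
[3] lift (3,-1): star map gives 3.19258; window check -0.5 ≤ 3.19258 < 0.9 is false → out
[4] lift (1,3): star map gives 0.42225; window check -0.5 ≤ 0.42225 < 0.9 is true → IN Λ
[5] lift (1,10): star map gives -0.92582; window check -0.5 ≤ -0.92582 < 0.9 is false → out
[6] lift (0,4): star map gives -0.77033; window check -0.5 ≤ -0.77033 < 0.9 is false → out

1, 4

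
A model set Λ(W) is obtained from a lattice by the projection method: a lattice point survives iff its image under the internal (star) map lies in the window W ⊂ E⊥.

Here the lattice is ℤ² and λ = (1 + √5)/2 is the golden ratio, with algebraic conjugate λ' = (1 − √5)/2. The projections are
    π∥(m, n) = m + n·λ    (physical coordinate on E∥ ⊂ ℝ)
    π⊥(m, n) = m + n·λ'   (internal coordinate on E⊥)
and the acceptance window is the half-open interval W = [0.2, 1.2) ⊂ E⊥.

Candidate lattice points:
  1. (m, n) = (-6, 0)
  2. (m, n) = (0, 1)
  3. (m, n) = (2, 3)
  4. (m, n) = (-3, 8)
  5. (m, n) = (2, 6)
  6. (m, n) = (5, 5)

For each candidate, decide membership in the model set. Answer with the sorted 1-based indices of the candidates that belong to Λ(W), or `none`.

Numerically λ ≈ 1.618034 and λ' = −1/λ ≈ -0.618034.
#1 (-6,0): internal coord -6 + (0)·λ' = -6.000000; -6.000000 ∉ [0.2, 1.2) → out
#2 (0,1): internal coord 0 + (1)·λ' = -0.618034; -0.618034 ∉ [0.2, 1.2) → out
#3 (2,3): internal coord 2 + (3)·λ' = +0.145898; +0.145898 ∉ [0.2, 1.2) → out
#4 (-3,8): internal coord -3 + (8)·λ' = -7.944272; -7.944272 ∉ [0.2, 1.2) → out
#5 (2,6): internal coord 2 + (6)·λ' = -1.708204; -1.708204 ∉ [0.2, 1.2) → out
#6 (5,5): internal coord 5 + (5)·λ' = +1.909830; +1.909830 ∉ [0.2, 1.2) → out

none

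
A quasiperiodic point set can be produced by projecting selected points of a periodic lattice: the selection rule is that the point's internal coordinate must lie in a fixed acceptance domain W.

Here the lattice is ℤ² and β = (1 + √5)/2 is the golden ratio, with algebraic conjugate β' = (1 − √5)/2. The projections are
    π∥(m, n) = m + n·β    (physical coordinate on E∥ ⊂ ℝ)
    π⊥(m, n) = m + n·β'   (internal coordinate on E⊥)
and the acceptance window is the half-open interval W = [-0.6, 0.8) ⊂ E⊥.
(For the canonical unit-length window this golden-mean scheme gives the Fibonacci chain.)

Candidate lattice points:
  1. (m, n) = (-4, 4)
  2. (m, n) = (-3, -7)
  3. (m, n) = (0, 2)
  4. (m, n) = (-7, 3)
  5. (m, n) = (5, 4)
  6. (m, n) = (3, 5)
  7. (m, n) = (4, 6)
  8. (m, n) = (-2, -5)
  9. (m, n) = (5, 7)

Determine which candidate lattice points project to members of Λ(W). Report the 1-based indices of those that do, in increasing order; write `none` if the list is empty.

6, 7, 9

Compute β' = (1−√5)/2 = -0.6180, so π⊥(m,n) = m -0.6180·n.
candidate 1: (m,n)=(-4,4) → π∥ = -4+4·β ≈ 2.4721, π⊥ = -4+4·β' ≈ -6.4721 ∉ [-0.6, 0.8) ⇒ out
candidate 2: (m,n)=(-3,-7) → π∥ = -3-7·β ≈ -14.3262, π⊥ = -3-7·β' ≈ 1.3262 ∉ [-0.6, 0.8) ⇒ out
candidate 3: (m,n)=(0,2) → π∥ = 0+2·β ≈ 3.2361, π⊥ = 0+2·β' ≈ -1.2361 ∉ [-0.6, 0.8) ⇒ out
candidate 4: (m,n)=(-7,3) → π∥ = -7+3·β ≈ -2.1459, π⊥ = -7+3·β' ≈ -8.8541 ∉ [-0.6, 0.8) ⇒ out
candidate 5: (m,n)=(5,4) → π∥ = 5+4·β ≈ 11.4721, π⊥ = 5+4·β' ≈ 2.5279 ∉ [-0.6, 0.8) ⇒ out
candidate 6: (m,n)=(3,5) → π∥ = 3+5·β ≈ 11.0902, π⊥ = 3+5·β' ≈ -0.0902 ∈ [-0.6, 0.8) ⇒ IN Λ
candidate 7: (m,n)=(4,6) → π∥ = 4+6·β ≈ 13.7082, π⊥ = 4+6·β' ≈ 0.2918 ∈ [-0.6, 0.8) ⇒ IN Λ
candidate 8: (m,n)=(-2,-5) → π∥ = -2-5·β ≈ -10.0902, π⊥ = -2-5·β' ≈ 1.0902 ∉ [-0.6, 0.8) ⇒ out
candidate 9: (m,n)=(5,7) → π∥ = 5+7·β ≈ 16.3262, π⊥ = 5+7·β' ≈ 0.6738 ∈ [-0.6, 0.8) ⇒ IN Λ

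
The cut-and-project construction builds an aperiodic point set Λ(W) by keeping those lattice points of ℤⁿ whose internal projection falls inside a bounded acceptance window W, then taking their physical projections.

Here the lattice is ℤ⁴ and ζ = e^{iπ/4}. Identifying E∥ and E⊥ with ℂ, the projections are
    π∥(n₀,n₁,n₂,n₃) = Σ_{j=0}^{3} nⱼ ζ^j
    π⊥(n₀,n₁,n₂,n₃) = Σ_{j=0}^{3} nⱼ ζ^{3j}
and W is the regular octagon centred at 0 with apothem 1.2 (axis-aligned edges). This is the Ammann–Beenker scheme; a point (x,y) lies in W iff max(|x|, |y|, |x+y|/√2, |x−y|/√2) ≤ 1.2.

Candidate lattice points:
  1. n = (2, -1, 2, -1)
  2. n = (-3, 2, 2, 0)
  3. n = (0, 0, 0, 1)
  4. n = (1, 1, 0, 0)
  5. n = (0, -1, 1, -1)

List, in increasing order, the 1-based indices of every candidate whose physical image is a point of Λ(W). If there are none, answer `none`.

Internal map: ζ^{3j} for j=0..3 gives (1,0), (−√2/2,√2/2), (0,−1), (√2/2,√2/2).
#1 (2, -1, 2, -1): internal (2.00000, -3.41421); octagon support 3.82843 vs apothem 1.2 → ∉ W
#2 (-3, 2, 2, 0): internal (-4.41421, -0.58579); octagon support 4.41421 vs apothem 1.2 → ∉ W
#3 (0, 0, 0, 1): internal (0.70711, 0.70711); octagon support 1.00000 vs apothem 1.2 → ∈ W
#4 (1, 1, 0, 0): internal (0.29289, 0.70711); octagon support 0.70711 vs apothem 1.2 → ∈ W
#5 (0, -1, 1, -1): internal (0.00000, -2.41421); octagon support 2.41421 vs apothem 1.2 → ∉ W

3, 4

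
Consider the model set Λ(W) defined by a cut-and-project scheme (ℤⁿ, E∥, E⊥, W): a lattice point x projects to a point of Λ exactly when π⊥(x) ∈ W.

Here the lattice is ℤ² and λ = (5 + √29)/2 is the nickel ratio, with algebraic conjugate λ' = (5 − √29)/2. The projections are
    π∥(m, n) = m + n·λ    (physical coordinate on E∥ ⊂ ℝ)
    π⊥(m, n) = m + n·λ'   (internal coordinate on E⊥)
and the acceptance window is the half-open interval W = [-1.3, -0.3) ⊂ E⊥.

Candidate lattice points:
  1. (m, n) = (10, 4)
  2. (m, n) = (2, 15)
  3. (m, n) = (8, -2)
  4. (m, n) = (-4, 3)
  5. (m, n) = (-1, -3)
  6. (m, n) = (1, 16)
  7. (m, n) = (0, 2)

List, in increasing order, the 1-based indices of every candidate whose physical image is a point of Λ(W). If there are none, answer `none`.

λ' = (5−√29)/2 ≈ -0.1926.
#1 (10,4): internal coord 10 + (4)·λ' = +9.2297; +9.2297 ∉ [-1.3, -0.3) → out
#2 (2,15): internal coord 2 + (15)·λ' = -0.8887; -0.8887 ∈ [-1.3, -0.3) → IN Λ
#3 (8,-2): internal coord 8 + (-2)·λ' = +8.3852; +8.3852 ∉ [-1.3, -0.3) → out
#4 (-4,3): internal coord -4 + (3)·λ' = -4.5777; -4.5777 ∉ [-1.3, -0.3) → out
#5 (-1,-3): internal coord -1 + (-3)·λ' = -0.4223; -0.4223 ∈ [-1.3, -0.3) → IN Λ
#6 (1,16): internal coord 1 + (16)·λ' = -2.0813; -2.0813 ∉ [-1.3, -0.3) → out
#7 (0,2): internal coord 0 + (2)·λ' = -0.3852; -0.3852 ∈ [-1.3, -0.3) → IN Λ

2, 5, 7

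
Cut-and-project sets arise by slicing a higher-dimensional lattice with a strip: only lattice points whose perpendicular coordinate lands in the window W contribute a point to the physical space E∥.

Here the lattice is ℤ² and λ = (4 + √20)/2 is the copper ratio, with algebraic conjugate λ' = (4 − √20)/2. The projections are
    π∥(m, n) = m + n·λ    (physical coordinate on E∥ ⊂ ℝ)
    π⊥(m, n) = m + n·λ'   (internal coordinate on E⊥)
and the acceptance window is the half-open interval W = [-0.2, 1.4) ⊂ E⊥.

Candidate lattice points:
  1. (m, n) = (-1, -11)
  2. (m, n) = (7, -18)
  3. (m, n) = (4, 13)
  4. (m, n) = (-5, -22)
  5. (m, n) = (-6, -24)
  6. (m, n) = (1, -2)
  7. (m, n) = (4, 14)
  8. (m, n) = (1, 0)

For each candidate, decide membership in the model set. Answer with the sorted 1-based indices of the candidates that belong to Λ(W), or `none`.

λ' = (4−√20)/2 ≈ -0.23607.
[1] lift (-1,-11): star map gives 1.59675; window check -0.2 ≤ 1.59675 < 1.4 is false → out
[2] lift (7,-18): star map gives 11.24922; window check -0.2 ≤ 11.24922 < 1.4 is false → out
[3] lift (4,13): star map gives 0.93112; window check -0.2 ≤ 0.93112 < 1.4 is true → IN Λ
[4] lift (-5,-22): star map gives 0.19350; window check -0.2 ≤ 0.19350 < 1.4 is true → IN Λ
[5] lift (-6,-24): star map gives -0.33437; window check -0.2 ≤ -0.33437 < 1.4 is false → out
[6] lift (1,-2): star map gives 1.47214; window check -0.2 ≤ 1.47214 < 1.4 is false → out
[7] lift (4,14): star map gives 0.69505; window check -0.2 ≤ 0.69505 < 1.4 is true → IN Λ
[8] lift (1,0): star map gives 1.00000; window check -0.2 ≤ 1.00000 < 1.4 is true → IN Λ

3, 4, 7, 8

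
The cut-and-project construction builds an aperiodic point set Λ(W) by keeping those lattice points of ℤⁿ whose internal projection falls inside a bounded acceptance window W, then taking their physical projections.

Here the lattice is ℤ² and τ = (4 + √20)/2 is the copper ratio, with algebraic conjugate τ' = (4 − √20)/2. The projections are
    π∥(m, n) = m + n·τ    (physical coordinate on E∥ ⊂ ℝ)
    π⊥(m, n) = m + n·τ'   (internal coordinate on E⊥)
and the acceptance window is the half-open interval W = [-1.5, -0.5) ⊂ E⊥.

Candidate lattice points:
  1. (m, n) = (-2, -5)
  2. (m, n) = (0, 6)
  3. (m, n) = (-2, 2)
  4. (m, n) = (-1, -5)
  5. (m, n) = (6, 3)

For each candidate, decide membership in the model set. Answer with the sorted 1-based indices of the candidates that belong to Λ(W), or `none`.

τ' = (4−√20)/2 ≈ -0.2361.
[1] lift (-2,-5): star map gives -0.8197; window check -1.5 ≤ -0.8197 < -0.5 is true → IN Λ
[2] lift (0,6): star map gives -1.4164; window check -1.5 ≤ -1.4164 < -0.5 is true → IN Λ
[3] lift (-2,2): star map gives -2.4721; window check -1.5 ≤ -2.4721 < -0.5 is false → out
[4] lift (-1,-5): star map gives 0.1803; window check -1.5 ≤ 0.1803 < -0.5 is false → out
[5] lift (6,3): star map gives 5.2918; window check -1.5 ≤ 5.2918 < -0.5 is false → out

1, 2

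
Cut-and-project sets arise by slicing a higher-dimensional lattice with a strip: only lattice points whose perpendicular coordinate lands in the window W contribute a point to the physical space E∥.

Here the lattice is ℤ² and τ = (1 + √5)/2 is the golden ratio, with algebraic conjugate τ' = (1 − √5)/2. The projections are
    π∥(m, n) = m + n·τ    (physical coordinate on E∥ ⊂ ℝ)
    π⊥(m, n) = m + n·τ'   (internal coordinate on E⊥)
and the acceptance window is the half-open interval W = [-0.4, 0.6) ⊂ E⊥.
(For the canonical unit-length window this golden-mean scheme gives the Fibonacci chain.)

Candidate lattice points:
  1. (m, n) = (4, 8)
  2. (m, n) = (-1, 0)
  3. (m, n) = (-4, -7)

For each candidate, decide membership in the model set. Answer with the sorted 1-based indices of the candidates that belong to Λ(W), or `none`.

Compute τ' = (1−√5)/2 = -0.61803, so π⊥(m,n) = m -0.61803·n.
#1 (4,8): internal coord 4 + (8)·τ' = -0.94427; -0.94427 ∉ [-0.4, 0.6) → out
#2 (-1,0): internal coord -1 + (0)·τ' = -1.00000; -1.00000 ∉ [-0.4, 0.6) → out
#3 (-4,-7): internal coord -4 + (-7)·τ' = +0.32624; +0.32624 ∈ [-0.4, 0.6) → IN Λ

3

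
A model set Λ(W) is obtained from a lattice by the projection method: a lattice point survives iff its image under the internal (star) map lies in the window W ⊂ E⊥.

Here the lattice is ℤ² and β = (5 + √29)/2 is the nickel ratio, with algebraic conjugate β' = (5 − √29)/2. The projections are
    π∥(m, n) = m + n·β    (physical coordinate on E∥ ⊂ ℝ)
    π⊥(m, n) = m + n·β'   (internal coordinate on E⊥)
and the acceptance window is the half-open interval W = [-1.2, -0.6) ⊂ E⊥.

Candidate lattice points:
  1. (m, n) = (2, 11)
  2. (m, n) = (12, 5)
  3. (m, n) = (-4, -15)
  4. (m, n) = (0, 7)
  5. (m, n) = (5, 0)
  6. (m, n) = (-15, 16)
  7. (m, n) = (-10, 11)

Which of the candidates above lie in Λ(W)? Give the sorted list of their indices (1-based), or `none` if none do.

3

Compute β' = (5−√29)/2 = -0.1926, so π⊥(m,n) = m -0.1926·n.
[1] lift (2,11): star map gives -0.1184; window check -1.2 ≤ -0.1184 < -0.6 is false → out
[2] lift (12,5): star map gives 11.0371; window check -1.2 ≤ 11.0371 < -0.6 is false → out
[3] lift (-4,-15): star map gives -1.1113; window check -1.2 ≤ -1.1113 < -0.6 is true → IN Λ
[4] lift (0,7): star map gives -1.3481; window check -1.2 ≤ -1.3481 < -0.6 is false → out
[5] lift (5,0): star map gives 5.0000; window check -1.2 ≤ 5.0000 < -0.6 is false → out
[6] lift (-15,16): star map gives -18.0813; window check -1.2 ≤ -18.0813 < -0.6 is false → out
[7] lift (-10,11): star map gives -12.1184; window check -1.2 ≤ -12.1184 < -0.6 is false → out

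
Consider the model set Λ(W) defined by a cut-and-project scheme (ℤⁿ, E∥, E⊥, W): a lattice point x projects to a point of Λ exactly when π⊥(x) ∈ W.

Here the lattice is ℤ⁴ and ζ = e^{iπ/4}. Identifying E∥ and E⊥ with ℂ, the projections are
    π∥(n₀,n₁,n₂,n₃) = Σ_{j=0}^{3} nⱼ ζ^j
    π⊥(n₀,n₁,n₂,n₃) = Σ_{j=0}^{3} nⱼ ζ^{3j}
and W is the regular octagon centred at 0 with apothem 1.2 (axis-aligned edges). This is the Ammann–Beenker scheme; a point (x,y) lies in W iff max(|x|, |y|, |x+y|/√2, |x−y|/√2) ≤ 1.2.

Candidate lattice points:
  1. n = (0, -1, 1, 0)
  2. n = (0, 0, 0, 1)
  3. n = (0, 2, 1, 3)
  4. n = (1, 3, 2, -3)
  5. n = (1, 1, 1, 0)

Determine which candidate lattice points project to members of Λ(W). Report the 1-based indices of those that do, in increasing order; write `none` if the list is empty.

Internal map: ζ^{3j} for j=0..3 gives (1,0), (−√2/2,√2/2), (0,−1), (√2/2,√2/2).
candidate 1: n = (0, -1, 1, 0) → π⊥ ≈ (+0.70711, -1.70711); max(|x|,|y|,|x±y|/√2) = 1.70711 > 1.2 ⇒ ∉ W
candidate 2: n = (0, 0, 0, 1) → π⊥ ≈ (+0.70711, +0.70711); max(|x|,|y|,|x±y|/√2) = 1.00000 ≤ 1.2 ⇒ ∈ W
candidate 3: n = (0, 2, 1, 3) → π⊥ ≈ (+0.70711, +2.53553); max(|x|,|y|,|x±y|/√2) = 2.53553 > 1.2 ⇒ ∉ W
candidate 4: n = (1, 3, 2, -3) → π⊥ ≈ (-3.24264, -2.00000); max(|x|,|y|,|x±y|/√2) = 3.70711 > 1.2 ⇒ ∉ W
candidate 5: n = (1, 1, 1, 0) → π⊥ ≈ (+0.29289, -0.29289); max(|x|,|y|,|x±y|/√2) = 0.41421 ≤ 1.2 ⇒ ∈ W

2, 5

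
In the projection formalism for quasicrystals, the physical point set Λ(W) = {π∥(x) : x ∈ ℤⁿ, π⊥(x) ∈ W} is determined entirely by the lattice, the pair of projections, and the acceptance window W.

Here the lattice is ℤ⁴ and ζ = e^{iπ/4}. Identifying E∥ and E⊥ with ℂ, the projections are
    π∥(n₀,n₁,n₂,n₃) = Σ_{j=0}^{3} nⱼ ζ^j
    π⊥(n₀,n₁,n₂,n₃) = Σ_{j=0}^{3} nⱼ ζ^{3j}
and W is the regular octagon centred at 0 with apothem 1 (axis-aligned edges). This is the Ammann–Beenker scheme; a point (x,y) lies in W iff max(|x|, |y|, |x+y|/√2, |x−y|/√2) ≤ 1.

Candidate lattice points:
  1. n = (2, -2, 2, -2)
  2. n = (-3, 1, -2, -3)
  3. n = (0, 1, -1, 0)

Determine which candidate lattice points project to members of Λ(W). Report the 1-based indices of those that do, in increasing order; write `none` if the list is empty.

Internal map: ζ^{3j} for j=0..3 gives (1,0), (−√2/2,√2/2), (0,−1), (√2/2,√2/2).
#1 (2, -2, 2, -2): internal (2.0000, -4.8284); octagon support 4.8284 vs apothem 1 → ∉ W
#2 (-3, 1, -2, -3): internal (-5.8284, 0.5858); octagon support 5.8284 vs apothem 1 → ∉ W
#3 (0, 1, -1, 0): internal (-0.7071, 1.7071); octagon support 1.7071 vs apothem 1 → ∉ W

none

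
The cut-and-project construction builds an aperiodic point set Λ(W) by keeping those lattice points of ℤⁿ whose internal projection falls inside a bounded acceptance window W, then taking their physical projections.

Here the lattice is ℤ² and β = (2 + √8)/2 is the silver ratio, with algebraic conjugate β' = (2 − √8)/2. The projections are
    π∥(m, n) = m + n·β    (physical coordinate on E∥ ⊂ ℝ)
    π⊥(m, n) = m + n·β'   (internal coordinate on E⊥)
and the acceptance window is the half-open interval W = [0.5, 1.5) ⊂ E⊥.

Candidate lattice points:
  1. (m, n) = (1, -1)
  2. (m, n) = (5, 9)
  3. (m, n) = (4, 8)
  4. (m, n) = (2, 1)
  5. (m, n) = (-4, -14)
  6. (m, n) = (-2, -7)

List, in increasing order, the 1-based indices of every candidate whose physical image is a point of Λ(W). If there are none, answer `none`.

β' = (2−√8)/2 ≈ -0.41421.
candidate 1: (m,n)=(1,-1) → π∥ = 1-1·β ≈ -1.41421, π⊥ = 1-1·β' ≈ 1.41421 ∈ [0.5, 1.5) ⇒ IN Λ
candidate 2: (m,n)=(5,9) → π∥ = 5+9·β ≈ 26.72792, π⊥ = 5+9·β' ≈ 1.27208 ∈ [0.5, 1.5) ⇒ IN Λ
candidate 3: (m,n)=(4,8) → π∥ = 4+8·β ≈ 23.31371, π⊥ = 4+8·β' ≈ 0.68629 ∈ [0.5, 1.5) ⇒ IN Λ
candidate 4: (m,n)=(2,1) → π∥ = 2+1·β ≈ 4.41421, π⊥ = 2+1·β' ≈ 1.58579 ∉ [0.5, 1.5) ⇒ out
candidate 5: (m,n)=(-4,-14) → π∥ = -4-14·β ≈ -37.79899, π⊥ = -4-14·β' ≈ 1.79899 ∉ [0.5, 1.5) ⇒ out
candidate 6: (m,n)=(-2,-7) → π∥ = -2-7·β ≈ -18.89949, π⊥ = -2-7·β' ≈ 0.89949 ∈ [0.5, 1.5) ⇒ IN Λ

1, 2, 3, 6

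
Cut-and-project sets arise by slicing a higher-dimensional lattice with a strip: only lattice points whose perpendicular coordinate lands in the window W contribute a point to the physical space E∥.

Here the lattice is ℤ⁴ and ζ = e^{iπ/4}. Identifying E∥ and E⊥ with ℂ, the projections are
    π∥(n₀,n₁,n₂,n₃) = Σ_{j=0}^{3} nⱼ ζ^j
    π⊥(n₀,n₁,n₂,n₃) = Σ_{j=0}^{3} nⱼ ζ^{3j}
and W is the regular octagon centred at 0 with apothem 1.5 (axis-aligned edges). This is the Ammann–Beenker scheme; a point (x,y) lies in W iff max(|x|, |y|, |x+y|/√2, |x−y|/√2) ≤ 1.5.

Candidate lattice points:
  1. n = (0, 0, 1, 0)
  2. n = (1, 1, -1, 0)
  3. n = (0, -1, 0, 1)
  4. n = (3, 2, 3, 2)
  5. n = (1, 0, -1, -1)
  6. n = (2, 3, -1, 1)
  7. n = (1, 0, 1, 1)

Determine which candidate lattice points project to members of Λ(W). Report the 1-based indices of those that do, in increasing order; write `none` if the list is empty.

With ζ = e^{iπ/4} the internal vectors are ζ^0,ζ^3,ζ^6,ζ^9.
#1 (0, 0, 1, 0): internal (0.0000, -1.0000); octagon support 1.0000 vs apothem 1.5 → ∈ W
#2 (1, 1, -1, 0): internal (0.2929, 1.7071); octagon support 1.7071 vs apothem 1.5 → ∉ W
#3 (0, -1, 0, 1): internal (1.4142, 0.0000); octagon support 1.4142 vs apothem 1.5 → ∈ W
#4 (3, 2, 3, 2): internal (3.0000, -0.1716); octagon support 3.0000 vs apothem 1.5 → ∉ W
#5 (1, 0, -1, -1): internal (0.2929, 0.2929); octagon support 0.4142 vs apothem 1.5 → ∈ W
#6 (2, 3, -1, 1): internal (0.5858, 3.8284); octagon support 3.8284 vs apothem 1.5 → ∉ W
#7 (1, 0, 1, 1): internal (1.7071, -0.2929); octagon support 1.7071 vs apothem 1.5 → ∉ W

1, 3, 5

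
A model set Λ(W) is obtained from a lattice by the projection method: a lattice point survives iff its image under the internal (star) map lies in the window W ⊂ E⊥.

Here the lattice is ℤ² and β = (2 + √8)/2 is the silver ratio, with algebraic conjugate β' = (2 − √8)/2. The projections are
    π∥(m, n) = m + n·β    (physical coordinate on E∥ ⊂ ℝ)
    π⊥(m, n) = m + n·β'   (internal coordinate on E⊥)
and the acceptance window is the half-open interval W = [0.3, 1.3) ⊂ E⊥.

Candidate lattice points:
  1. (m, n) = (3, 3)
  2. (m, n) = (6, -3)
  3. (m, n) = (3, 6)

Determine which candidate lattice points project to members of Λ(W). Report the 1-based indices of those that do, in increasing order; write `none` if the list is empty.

3

Compute β' = (2−√8)/2 = -0.414214, so π⊥(m,n) = m -0.414214·n.
#1 (3,3): internal coord 3 + (3)·β' = +1.757359; +1.757359 ∉ [0.3, 1.3) → out
#2 (6,-3): internal coord 6 + (-3)·β' = +7.242641; +7.242641 ∉ [0.3, 1.3) → out
#3 (3,6): internal coord 3 + (6)·β' = +0.514719; +0.514719 ∈ [0.3, 1.3) → IN Λ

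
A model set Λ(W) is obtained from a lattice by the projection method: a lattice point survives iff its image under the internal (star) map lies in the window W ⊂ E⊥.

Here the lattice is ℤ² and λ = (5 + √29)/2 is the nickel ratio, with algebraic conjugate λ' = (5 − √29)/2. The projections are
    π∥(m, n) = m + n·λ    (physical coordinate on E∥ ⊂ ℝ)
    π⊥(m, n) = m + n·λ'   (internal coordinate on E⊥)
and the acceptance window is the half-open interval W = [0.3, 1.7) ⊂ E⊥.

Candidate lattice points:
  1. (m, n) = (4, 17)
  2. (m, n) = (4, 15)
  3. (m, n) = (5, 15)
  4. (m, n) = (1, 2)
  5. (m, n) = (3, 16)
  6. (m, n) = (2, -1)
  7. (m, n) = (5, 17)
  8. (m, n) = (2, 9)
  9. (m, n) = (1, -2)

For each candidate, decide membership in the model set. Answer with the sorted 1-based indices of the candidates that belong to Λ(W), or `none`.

1, 2, 4, 9

Numerically λ ≈ 5.19258 and λ' = −1/λ ≈ -0.19258.
candidate 1: (m,n)=(4,17) → π∥ = 4+17·λ ≈ 92.27390, π⊥ = 4+17·λ' ≈ 0.72610 ∈ [0.3, 1.7) ⇒ IN Λ
candidate 2: (m,n)=(4,15) → π∥ = 4+15·λ ≈ 81.88874, π⊥ = 4+15·λ' ≈ 1.11126 ∈ [0.3, 1.7) ⇒ IN Λ
candidate 3: (m,n)=(5,15) → π∥ = 5+15·λ ≈ 82.88874, π⊥ = 5+15·λ' ≈ 2.11126 ∉ [0.3, 1.7) ⇒ out
candidate 4: (m,n)=(1,2) → π∥ = 1+2·λ ≈ 11.38516, π⊥ = 1+2·λ' ≈ 0.61484 ∈ [0.3, 1.7) ⇒ IN Λ
candidate 5: (m,n)=(3,16) → π∥ = 3+16·λ ≈ 86.08132, π⊥ = 3+16·λ' ≈ -0.08132 ∉ [0.3, 1.7) ⇒ out
candidate 6: (m,n)=(2,-1) → π∥ = 2-1·λ ≈ -3.19258, π⊥ = 2-1·λ' ≈ 2.19258 ∉ [0.3, 1.7) ⇒ out
candidate 7: (m,n)=(5,17) → π∥ = 5+17·λ ≈ 93.27390, π⊥ = 5+17·λ' ≈ 1.72610 ∉ [0.3, 1.7) ⇒ out
candidate 8: (m,n)=(2,9) → π∥ = 2+9·λ ≈ 48.73324, π⊥ = 2+9·λ' ≈ 0.26676 ∉ [0.3, 1.7) ⇒ out
candidate 9: (m,n)=(1,-2) → π∥ = 1-2·λ ≈ -9.38516, π⊥ = 1-2·λ' ≈ 1.38516 ∈ [0.3, 1.7) ⇒ IN Λ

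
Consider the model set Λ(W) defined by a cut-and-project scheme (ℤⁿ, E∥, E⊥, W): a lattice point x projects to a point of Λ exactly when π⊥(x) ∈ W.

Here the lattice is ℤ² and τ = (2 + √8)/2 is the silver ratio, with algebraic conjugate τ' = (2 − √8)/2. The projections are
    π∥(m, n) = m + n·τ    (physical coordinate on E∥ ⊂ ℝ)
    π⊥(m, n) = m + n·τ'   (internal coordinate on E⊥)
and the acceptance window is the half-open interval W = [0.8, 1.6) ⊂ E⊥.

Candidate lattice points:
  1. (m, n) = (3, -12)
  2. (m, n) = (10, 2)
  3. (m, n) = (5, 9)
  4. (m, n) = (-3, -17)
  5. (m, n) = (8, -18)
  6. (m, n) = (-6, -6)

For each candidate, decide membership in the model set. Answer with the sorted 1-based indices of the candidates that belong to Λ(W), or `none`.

3

τ' = (2−√8)/2 ≈ -0.41421.
candidate 1: (m,n)=(3,-12) → π∥ = 3-12·τ ≈ -25.97056, π⊥ = 3-12·τ' ≈ 7.97056 ∉ [0.8, 1.6) ⇒ out
candidate 2: (m,n)=(10,2) → π∥ = 10+2·τ ≈ 14.82843, π⊥ = 10+2·τ' ≈ 9.17157 ∉ [0.8, 1.6) ⇒ out
candidate 3: (m,n)=(5,9) → π∥ = 5+9·τ ≈ 26.72792, π⊥ = 5+9·τ' ≈ 1.27208 ∈ [0.8, 1.6) ⇒ IN Λ
candidate 4: (m,n)=(-3,-17) → π∥ = -3-17·τ ≈ -44.04163, π⊥ = -3-17·τ' ≈ 4.04163 ∉ [0.8, 1.6) ⇒ out
candidate 5: (m,n)=(8,-18) → π∥ = 8-18·τ ≈ -35.45584, π⊥ = 8-18·τ' ≈ 15.45584 ∉ [0.8, 1.6) ⇒ out
candidate 6: (m,n)=(-6,-6) → π∥ = -6-6·τ ≈ -20.48528, π⊥ = -6-6·τ' ≈ -3.51472 ∉ [0.8, 1.6) ⇒ out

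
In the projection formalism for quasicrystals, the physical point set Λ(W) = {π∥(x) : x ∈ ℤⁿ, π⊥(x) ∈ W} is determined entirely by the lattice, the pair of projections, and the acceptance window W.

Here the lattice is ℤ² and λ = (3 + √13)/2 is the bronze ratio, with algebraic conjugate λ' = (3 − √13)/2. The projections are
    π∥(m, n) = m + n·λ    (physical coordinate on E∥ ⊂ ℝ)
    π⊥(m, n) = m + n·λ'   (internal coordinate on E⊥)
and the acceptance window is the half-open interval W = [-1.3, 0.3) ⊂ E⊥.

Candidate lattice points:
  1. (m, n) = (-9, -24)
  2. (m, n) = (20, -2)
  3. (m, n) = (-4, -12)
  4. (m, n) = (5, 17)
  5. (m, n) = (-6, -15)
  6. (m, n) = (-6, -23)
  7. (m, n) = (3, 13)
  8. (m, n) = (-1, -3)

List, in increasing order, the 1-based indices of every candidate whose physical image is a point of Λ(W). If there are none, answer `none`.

3, 4, 7, 8

Numerically λ ≈ 3.302776 and λ' = −1/λ ≈ -0.302776.
[1] lift (-9,-24): star map gives -1.733385; window check -1.3 ≤ -1.733385 < 0.3 is false → out
[2] lift (20,-2): star map gives 20.605551; window check -1.3 ≤ 20.605551 < 0.3 is false → out
[3] lift (-4,-12): star map gives -0.366692; window check -1.3 ≤ -0.366692 < 0.3 is true → IN Λ
[4] lift (5,17): star map gives -0.147186; window check -1.3 ≤ -0.147186 < 0.3 is true → IN Λ
[5] lift (-6,-15): star map gives -1.458365; window check -1.3 ≤ -1.458365 < 0.3 is false → out
[6] lift (-6,-23): star map gives 0.963840; window check -1.3 ≤ 0.963840 < 0.3 is false → out
[7] lift (3,13): star map gives -0.936083; window check -1.3 ≤ -0.936083 < 0.3 is true → IN Λ
[8] lift (-1,-3): star map gives -0.091673; window check -1.3 ≤ -0.091673 < 0.3 is true → IN Λ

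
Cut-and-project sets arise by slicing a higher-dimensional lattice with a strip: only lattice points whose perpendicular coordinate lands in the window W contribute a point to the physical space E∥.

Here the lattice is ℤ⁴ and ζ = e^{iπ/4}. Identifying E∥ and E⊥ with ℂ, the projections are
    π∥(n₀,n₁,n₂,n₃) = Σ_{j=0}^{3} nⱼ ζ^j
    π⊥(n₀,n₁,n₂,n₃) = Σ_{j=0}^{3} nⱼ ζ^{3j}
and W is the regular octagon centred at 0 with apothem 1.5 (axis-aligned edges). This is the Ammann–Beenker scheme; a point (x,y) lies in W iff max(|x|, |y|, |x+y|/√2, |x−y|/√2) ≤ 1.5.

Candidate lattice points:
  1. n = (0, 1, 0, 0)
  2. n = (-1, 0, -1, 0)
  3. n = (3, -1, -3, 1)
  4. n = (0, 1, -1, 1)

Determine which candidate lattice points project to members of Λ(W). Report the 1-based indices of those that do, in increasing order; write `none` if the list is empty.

With ζ = e^{iπ/4} the internal vectors are ζ^0,ζ^3,ζ^6,ζ^9.
#1 (0, 1, 0, 0): internal (-0.7071, 0.7071); octagon support 1.0000 vs apothem 1.5 → ∈ W
#2 (-1, 0, -1, 0): internal (-1.0000, 1.0000); octagon support 1.4142 vs apothem 1.5 → ∈ W
#3 (3, -1, -3, 1): internal (4.4142, 3.0000); octagon support 5.2426 vs apothem 1.5 → ∉ W
#4 (0, 1, -1, 1): internal (0.0000, 2.4142); octagon support 2.4142 vs apothem 1.5 → ∉ W

1, 2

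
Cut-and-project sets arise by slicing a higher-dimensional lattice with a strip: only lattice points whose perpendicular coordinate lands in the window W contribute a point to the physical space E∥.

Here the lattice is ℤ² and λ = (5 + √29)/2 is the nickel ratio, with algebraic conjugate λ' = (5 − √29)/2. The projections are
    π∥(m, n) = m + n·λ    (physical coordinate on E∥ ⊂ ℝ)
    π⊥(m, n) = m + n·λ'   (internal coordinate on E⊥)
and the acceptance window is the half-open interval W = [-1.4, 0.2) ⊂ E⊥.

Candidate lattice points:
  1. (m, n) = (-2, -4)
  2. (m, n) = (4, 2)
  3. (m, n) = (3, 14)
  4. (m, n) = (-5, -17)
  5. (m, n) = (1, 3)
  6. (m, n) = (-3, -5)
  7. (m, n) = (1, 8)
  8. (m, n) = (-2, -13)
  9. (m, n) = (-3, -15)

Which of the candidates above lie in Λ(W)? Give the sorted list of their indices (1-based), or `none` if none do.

Compute λ' = (5−√29)/2 = -0.19258, so π⊥(m,n) = m -0.19258·n.
#1 (-2,-4): internal coord -2 + (-4)·λ' = -1.22967; -1.22967 ∈ [-1.4, 0.2) → IN Λ
#2 (4,2): internal coord 4 + (2)·λ' = +3.61484; +3.61484 ∉ [-1.4, 0.2) → out
#3 (3,14): internal coord 3 + (14)·λ' = +0.30385; +0.30385 ∉ [-1.4, 0.2) → out
#4 (-5,-17): internal coord -5 + (-17)·λ' = -1.72610; -1.72610 ∉ [-1.4, 0.2) → out
#5 (1,3): internal coord 1 + (3)·λ' = +0.42225; +0.42225 ∉ [-1.4, 0.2) → out
#6 (-3,-5): internal coord -3 + (-5)·λ' = -2.03709; -2.03709 ∉ [-1.4, 0.2) → out
#7 (1,8): internal coord 1 + (8)·λ' = -0.54066; -0.54066 ∈ [-1.4, 0.2) → IN Λ
#8 (-2,-13): internal coord -2 + (-13)·λ' = +0.50357; +0.50357 ∉ [-1.4, 0.2) → out
#9 (-3,-15): internal coord -3 + (-15)·λ' = -0.11126; -0.11126 ∈ [-1.4, 0.2) → IN Λ

1, 7, 9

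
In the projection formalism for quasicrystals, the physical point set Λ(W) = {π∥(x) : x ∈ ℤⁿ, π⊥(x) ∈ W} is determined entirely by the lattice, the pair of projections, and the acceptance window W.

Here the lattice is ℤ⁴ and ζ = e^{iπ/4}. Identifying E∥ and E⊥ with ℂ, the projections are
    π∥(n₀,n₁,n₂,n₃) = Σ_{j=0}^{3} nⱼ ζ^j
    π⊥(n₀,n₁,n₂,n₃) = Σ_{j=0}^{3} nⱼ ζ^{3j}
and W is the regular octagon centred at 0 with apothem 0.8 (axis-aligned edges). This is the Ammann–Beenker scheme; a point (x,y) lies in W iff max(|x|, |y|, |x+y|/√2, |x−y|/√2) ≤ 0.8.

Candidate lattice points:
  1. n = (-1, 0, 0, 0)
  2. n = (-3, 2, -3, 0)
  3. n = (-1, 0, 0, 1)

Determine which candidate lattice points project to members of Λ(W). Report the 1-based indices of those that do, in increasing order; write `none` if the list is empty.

3

Internal map: ζ^{3j} for j=0..3 gives (1,0), (−√2/2,√2/2), (0,−1), (√2/2,√2/2).
#1 (-1, 0, 0, 0): internal (-1.00000, 0.00000); octagon support 1.00000 vs apothem 0.8 → ∉ W
#2 (-3, 2, -3, 0): internal (-4.41421, 4.41421); octagon support 6.24264 vs apothem 0.8 → ∉ W
#3 (-1, 0, 0, 1): internal (-0.29289, 0.70711); octagon support 0.70711 vs apothem 0.8 → ∈ W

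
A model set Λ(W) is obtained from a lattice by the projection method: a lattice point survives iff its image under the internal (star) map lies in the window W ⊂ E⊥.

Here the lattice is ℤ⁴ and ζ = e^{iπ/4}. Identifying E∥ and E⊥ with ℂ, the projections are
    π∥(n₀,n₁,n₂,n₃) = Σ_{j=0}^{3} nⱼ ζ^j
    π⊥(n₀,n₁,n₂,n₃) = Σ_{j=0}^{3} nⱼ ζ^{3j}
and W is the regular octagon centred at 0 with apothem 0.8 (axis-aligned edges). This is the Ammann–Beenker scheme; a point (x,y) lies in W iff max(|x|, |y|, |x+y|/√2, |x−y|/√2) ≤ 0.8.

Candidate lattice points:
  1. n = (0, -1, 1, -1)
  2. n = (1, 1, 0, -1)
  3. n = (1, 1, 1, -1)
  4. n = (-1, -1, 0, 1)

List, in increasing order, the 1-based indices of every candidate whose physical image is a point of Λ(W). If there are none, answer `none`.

2, 4

π⊥(n) = n₀ + n₁ζ³ + n₂ζ⁶ + n₃ζ⁹ where ζ = e^{iπ/4}.
#1 (0, -1, 1, -1): internal (0.0000, -2.4142); octagon support 2.4142 vs apothem 0.8 → ∉ W
#2 (1, 1, 0, -1): internal (-0.4142, 0.0000); octagon support 0.4142 vs apothem 0.8 → ∈ W
#3 (1, 1, 1, -1): internal (-0.4142, -1.0000); octagon support 1.0000 vs apothem 0.8 → ∉ W
#4 (-1, -1, 0, 1): internal (0.4142, 0.0000); octagon support 0.4142 vs apothem 0.8 → ∈ W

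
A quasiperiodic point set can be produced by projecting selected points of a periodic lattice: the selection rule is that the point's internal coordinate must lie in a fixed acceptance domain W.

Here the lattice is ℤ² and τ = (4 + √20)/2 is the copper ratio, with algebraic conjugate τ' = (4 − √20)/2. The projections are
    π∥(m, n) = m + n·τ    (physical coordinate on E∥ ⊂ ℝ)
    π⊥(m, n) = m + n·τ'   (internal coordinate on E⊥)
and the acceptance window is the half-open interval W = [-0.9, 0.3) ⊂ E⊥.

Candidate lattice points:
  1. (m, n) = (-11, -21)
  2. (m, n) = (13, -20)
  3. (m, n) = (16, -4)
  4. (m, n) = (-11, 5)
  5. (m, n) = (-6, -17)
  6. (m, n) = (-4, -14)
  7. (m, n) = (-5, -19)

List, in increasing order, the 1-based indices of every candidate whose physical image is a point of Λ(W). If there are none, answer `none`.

τ' = (4−√20)/2 ≈ -0.2361.
candidate 1: (m,n)=(-11,-21) → π∥ = -11-21·τ ≈ -99.9574, π⊥ = -11-21·τ' ≈ -6.0426 ∉ [-0.9, 0.3) ⇒ out
candidate 2: (m,n)=(13,-20) → π∥ = 13-20·τ ≈ -71.7214, π⊥ = 13-20·τ' ≈ 17.7214 ∉ [-0.9, 0.3) ⇒ out
candidate 3: (m,n)=(16,-4) → π∥ = 16-4·τ ≈ -0.9443, π⊥ = 16-4·τ' ≈ 16.9443 ∉ [-0.9, 0.3) ⇒ out
candidate 4: (m,n)=(-11,5) → π∥ = -11+5·τ ≈ 10.1803, π⊥ = -11+5·τ' ≈ -12.1803 ∉ [-0.9, 0.3) ⇒ out
candidate 5: (m,n)=(-6,-17) → π∥ = -6-17·τ ≈ -78.0132, π⊥ = -6-17·τ' ≈ -1.9868 ∉ [-0.9, 0.3) ⇒ out
candidate 6: (m,n)=(-4,-14) → π∥ = -4-14·τ ≈ -63.3050, π⊥ = -4-14·τ' ≈ -0.6950 ∈ [-0.9, 0.3) ⇒ IN Λ
candidate 7: (m,n)=(-5,-19) → π∥ = -5-19·τ ≈ -85.4853, π⊥ = -5-19·τ' ≈ -0.5147 ∈ [-0.9, 0.3) ⇒ IN Λ

6, 7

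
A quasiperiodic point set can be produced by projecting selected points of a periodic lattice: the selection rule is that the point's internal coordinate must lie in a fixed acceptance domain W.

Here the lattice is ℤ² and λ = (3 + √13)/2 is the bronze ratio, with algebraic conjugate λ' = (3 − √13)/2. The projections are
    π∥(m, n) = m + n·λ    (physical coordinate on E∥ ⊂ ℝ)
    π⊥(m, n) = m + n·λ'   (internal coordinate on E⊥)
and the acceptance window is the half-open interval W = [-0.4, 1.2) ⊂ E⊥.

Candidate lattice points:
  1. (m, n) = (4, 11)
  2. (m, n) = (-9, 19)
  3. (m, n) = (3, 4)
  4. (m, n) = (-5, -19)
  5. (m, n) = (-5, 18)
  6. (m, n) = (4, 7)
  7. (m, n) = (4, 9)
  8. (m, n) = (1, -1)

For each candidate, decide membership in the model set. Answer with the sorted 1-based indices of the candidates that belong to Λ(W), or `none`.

1, 4

λ' = (3−√13)/2 ≈ -0.302776.
#1 (4,11): internal coord 4 + (11)·λ' = +0.669468; +0.669468 ∈ [-0.4, 1.2) → IN Λ
#2 (-9,19): internal coord -9 + (19)·λ' = -14.752737; -14.752737 ∉ [-0.4, 1.2) → out
#3 (3,4): internal coord 3 + (4)·λ' = +1.788897; +1.788897 ∉ [-0.4, 1.2) → out
#4 (-5,-19): internal coord -5 + (-19)·λ' = +0.752737; +0.752737 ∈ [-0.4, 1.2) → IN Λ
#5 (-5,18): internal coord -5 + (18)·λ' = -10.449961; -10.449961 ∉ [-0.4, 1.2) → out
#6 (4,7): internal coord 4 + (7)·λ' = +1.880571; +1.880571 ∉ [-0.4, 1.2) → out
#7 (4,9): internal coord 4 + (9)·λ' = +1.275019; +1.275019 ∉ [-0.4, 1.2) → out
#8 (1,-1): internal coord 1 + (-1)·λ' = +1.302776; +1.302776 ∉ [-0.4, 1.2) → out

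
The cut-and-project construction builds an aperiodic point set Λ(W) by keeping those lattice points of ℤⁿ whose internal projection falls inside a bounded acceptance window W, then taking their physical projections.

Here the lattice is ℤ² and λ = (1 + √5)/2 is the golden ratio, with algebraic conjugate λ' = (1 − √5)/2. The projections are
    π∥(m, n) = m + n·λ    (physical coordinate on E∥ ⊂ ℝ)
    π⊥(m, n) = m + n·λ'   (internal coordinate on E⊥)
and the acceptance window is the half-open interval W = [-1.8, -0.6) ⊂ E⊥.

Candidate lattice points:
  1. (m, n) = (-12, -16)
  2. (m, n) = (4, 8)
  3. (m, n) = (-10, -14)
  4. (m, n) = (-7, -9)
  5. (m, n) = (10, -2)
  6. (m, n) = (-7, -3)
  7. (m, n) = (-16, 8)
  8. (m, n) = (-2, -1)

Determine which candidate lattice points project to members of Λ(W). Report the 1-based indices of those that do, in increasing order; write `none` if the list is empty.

Numerically λ ≈ 1.61803 and λ' = −1/λ ≈ -0.61803.
candidate 1: (m,n)=(-12,-16) → π∥ = -12-16·λ ≈ -37.88854, π⊥ = -12-16·λ' ≈ -2.11146 ∉ [-1.8, -0.6) ⇒ out
candidate 2: (m,n)=(4,8) → π∥ = 4+8·λ ≈ 16.94427, π⊥ = 4+8·λ' ≈ -0.94427 ∈ [-1.8, -0.6) ⇒ IN Λ
candidate 3: (m,n)=(-10,-14) → π∥ = -10-14·λ ≈ -32.65248, π⊥ = -10-14·λ' ≈ -1.34752 ∈ [-1.8, -0.6) ⇒ IN Λ
candidate 4: (m,n)=(-7,-9) → π∥ = -7-9·λ ≈ -21.56231, π⊥ = -7-9·λ' ≈ -1.43769 ∈ [-1.8, -0.6) ⇒ IN Λ
candidate 5: (m,n)=(10,-2) → π∥ = 10-2·λ ≈ 6.76393, π⊥ = 10-2·λ' ≈ 11.23607 ∉ [-1.8, -0.6) ⇒ out
candidate 6: (m,n)=(-7,-3) → π∥ = -7-3·λ ≈ -11.85410, π⊥ = -7-3·λ' ≈ -5.14590 ∉ [-1.8, -0.6) ⇒ out
candidate 7: (m,n)=(-16,8) → π∥ = -16+8·λ ≈ -3.05573, π⊥ = -16+8·λ' ≈ -20.94427 ∉ [-1.8, -0.6) ⇒ out
candidate 8: (m,n)=(-2,-1) → π∥ = -2-1·λ ≈ -3.61803, π⊥ = -2-1·λ' ≈ -1.38197 ∈ [-1.8, -0.6) ⇒ IN Λ

2, 3, 4, 8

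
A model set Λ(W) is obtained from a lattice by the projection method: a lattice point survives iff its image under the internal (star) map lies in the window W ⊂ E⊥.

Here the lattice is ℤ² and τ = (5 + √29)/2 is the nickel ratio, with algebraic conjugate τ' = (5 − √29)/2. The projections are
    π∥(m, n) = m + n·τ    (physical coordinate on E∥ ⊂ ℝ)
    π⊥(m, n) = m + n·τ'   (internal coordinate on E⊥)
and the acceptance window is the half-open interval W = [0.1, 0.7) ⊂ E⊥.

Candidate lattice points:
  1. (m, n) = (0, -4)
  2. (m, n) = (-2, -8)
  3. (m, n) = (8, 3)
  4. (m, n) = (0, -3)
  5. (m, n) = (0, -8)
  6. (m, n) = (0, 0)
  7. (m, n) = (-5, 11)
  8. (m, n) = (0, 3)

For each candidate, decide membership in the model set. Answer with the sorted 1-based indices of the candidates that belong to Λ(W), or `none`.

Numerically τ ≈ 5.192582 and τ' = −1/τ ≈ -0.192582.
[1] lift (0,-4): star map gives 0.770330; window check 0.1 ≤ 0.770330 < 0.7 is false → out
[2] lift (-2,-8): star map gives -0.459341; window check 0.1 ≤ -0.459341 < 0.7 is false → out
[3] lift (8,3): star map gives 7.422253; window check 0.1 ≤ 7.422253 < 0.7 is false → out
[4] lift (0,-3): star map gives 0.577747; window check 0.1 ≤ 0.577747 < 0.7 is true → IN Λ
[5] lift (0,-8): star map gives 1.540659; window check 0.1 ≤ 1.540659 < 0.7 is false → out
[6] lift (0,0): star map gives 0.000000; window check 0.1 ≤ 0.000000 < 0.7 is false → out
[7] lift (-5,11): star map gives -7.118406; window check 0.1 ≤ -7.118406 < 0.7 is false → out
[8] lift (0,3): star map gives -0.577747; window check 0.1 ≤ -0.577747 < 0.7 is false → out

4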